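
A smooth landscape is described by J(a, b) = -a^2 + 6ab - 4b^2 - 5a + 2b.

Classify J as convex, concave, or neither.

J is quadratic, so its Hessian is the constant matrix H = [[-2, 6], [6, -8]].
det(H) = -20, tr(H) = -10.
det(H) < 0, so H is indefinite: neither convex nor concave.

neither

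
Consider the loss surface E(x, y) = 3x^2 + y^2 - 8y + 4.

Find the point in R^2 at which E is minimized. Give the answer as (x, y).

E(x,y) separates as P(x) + Q(y) + 4, so its minimum is min P + min Q + 4.
P'(x) = 6x vanishes at x ∈ {0}; Q'(y) = 2y - 8 vanishes at y ∈ {4}.
Local minima of P (where P''>0): P(0)=0. Local minima of Q: Q(4)=-16.
So the global minimum of E is P(0) + Q(4) + 4 = 0 − 16 + 4 = -12, attained at (0, 4).

(0, 4)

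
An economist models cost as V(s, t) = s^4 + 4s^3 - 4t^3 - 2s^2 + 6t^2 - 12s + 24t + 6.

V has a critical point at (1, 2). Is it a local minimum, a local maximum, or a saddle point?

The mixed partial ∂²V/∂s∂t is 0, so the Hessian at any point is diag(V_ss, V_tt) = diag(4(3s^2 + 6s - 1), 12(-2t + 1)).
At (1, 2): H = diag(32, -36).
The eigenvalues have opposite signs, so H is indefinite: a saddle point.

saddle point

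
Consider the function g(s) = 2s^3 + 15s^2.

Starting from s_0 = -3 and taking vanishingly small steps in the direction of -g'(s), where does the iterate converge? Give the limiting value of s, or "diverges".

0

g'(s) = 6s(s + 5), so g'(-3) = -36.
Gradient descent moves in the -g' direction, i.e. s is increasing.
The nearest critical point in that direction is s = 0, where g'' = 30 > 0 (a local minimum). The iterate converges there.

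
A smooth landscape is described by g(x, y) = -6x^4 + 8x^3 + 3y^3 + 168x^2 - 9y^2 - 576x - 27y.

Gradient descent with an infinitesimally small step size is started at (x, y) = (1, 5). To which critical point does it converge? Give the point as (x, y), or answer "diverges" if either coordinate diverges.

g is separable, so gradient descent decouples: x follows -∂g/∂x, y follows -∂g/∂y.
∂g/∂x = -24(x - 3)(x - 2)(x + 4); at x=1 this is -240, so x increases.
∂g/∂y = 9(y - 3)(y + 1); at y=5 this is 108, so y decreases.
x converges to its nearest critical value 2 (a local min of the x-part); y converges to 3. The iterate converges to (2, 3).

(2, 3)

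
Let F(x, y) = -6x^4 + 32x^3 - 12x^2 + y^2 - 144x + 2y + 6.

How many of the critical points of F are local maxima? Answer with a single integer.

0

F separates as a function of x plus a function of y, so ∇F=0 decouples.
∂F/∂x = -24(x - 3)(x - 2)(x + 1) = 0 at x ∈ {-1, 2, 3}; ∂F/∂y = 2(y + 1) = 0 at y ∈ {-1}.
The Hessian is diagonal: diag(F_xx, F_yy). Second derivatives: F_xx(-1)=-288, F_xx(2)=72, F_xx(3)=-96; F_yy(-1)=2.
Local maxima occur where both diagonal entries negative: none. Count: 0.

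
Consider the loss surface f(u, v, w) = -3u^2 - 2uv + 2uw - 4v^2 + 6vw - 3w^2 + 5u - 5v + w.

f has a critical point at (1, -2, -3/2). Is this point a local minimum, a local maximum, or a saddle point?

local maximum

The Hessian is constant: H = [[-6, -2, 2], [-2, -8, 6], [2, 6, -6]].
Leading principal minors: Δ₁ = -6, Δ₂ = 44, Δ₃ = -64.
The minors alternate sign starting negative (−, +, −), so H is negative definite: a local maximum.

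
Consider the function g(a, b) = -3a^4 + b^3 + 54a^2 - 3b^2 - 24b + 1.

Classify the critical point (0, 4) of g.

local minimum

The mixed partial ∂²g/∂a∂b is 0, so the Hessian at any point is diag(g_aa, g_bb) = diag(36(-a^2 + 3), 6(b - 1)).
At (0, 4): H = diag(108, 18).
Both eigenvalues are positive, so H is positive definite: a local minimum.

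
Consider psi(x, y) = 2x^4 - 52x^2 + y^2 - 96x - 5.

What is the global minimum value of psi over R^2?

-709

psi(x,y) separates as P(x) + Q(y) − 5, so its minimum is min P + min Q − 5.
P'(x) = 8(x - 4)(x + 1)(x + 3) vanishes at x ∈ {-3, -1, 4}; Q'(y) = 2y vanishes at y ∈ {0}.
Local minima of P (where P''>0): P(-3)=-18, P(4)=-704. Local minima of Q: Q(0)=0.
So the global minimum of psi is P(4) + Q(0) − 5 = -704 + 0 − 5 = -709, attained at (4, 0).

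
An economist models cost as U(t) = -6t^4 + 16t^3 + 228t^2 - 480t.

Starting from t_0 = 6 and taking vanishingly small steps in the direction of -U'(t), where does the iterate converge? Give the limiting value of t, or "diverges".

U'(t) = -24(t - 5)(t - 1)(t + 4), so U'(6) = -1200.
Gradient descent moves in the -U' direction, i.e. t is increasing.
There is no critical point above t=6, and U' keeps the same sign, so the iterate runs off to +∞.

diverges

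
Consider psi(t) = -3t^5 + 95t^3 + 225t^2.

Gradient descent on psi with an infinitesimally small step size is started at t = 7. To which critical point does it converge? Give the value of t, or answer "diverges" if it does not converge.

diverges

psi'(t) = -15t(t - 5)(t + 2)(t + 3), so psi'(7) = -18900.
Gradient descent moves in the -psi' direction, i.e. t is increasing.
There is no critical point above t=7, and psi' keeps the same sign, so the iterate runs off to +∞.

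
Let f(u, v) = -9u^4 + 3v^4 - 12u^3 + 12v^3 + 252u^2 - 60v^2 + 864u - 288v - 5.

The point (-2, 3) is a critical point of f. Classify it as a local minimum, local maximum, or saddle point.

local minimum

The mixed partial ∂²f/∂u∂v is 0, so the Hessian at any point is diag(f_uu, f_vv) = diag(36(-3u^2 - 2u + 14), 12(3v^2 + 6v - 10)).
At (-2, 3): H = diag(216, 420).
Both eigenvalues are positive, so H is positive definite: a local minimum.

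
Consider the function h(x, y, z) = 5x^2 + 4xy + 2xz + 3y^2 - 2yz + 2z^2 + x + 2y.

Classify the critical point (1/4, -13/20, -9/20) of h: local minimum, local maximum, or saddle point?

The Hessian is constant: H = [[10, 4, 2], [4, 6, -2], [2, -2, 4]].
Leading principal minors: Δ₁ = 10, Δ₂ = 44, Δ₃ = 80.
All leading minors are positive, so H is positive definite: a local minimum.

local minimum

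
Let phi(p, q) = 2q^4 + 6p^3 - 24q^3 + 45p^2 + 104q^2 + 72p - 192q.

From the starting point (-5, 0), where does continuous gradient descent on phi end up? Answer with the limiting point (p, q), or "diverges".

diverges

phi is separable, so gradient descent decouples: p follows -∂phi/∂p, q follows -∂phi/∂q.
∂phi/∂p = 18(p + 1)(p + 4); at p=-5 this is 72, so p decreases.
∂phi/∂q = 8(q - 4)(q - 3)(q - 2); at q=0 this is -192, so q increases.
The p-coordinate has no critical point in that direction and runs off to infinity.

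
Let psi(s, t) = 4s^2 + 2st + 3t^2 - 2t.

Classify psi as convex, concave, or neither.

psi is quadratic, so its Hessian is the constant matrix H = [[8, 2], [2, 6]].
det(H) = 44, tr(H) = 14.
det(H) > 0 and tr(H) > 0, so H is positive definite everywhere: convex.

convex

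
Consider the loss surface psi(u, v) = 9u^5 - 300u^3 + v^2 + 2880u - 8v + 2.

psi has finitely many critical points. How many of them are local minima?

psi separates as a function of u plus a function of v, so ∇psi=0 decouples.
∂psi/∂u = 45(u - 4)(u - 2)(u + 2)(u + 4) = 0 at u ∈ {-4, -2, 2, 4}; ∂psi/∂v = 2(v - 4) = 0 at v ∈ {4}.
The Hessian is diagonal: diag(psi_uu, psi_vv). Second derivatives: psi_uu(-4)=-4320, psi_uu(-2)=2160, psi_uu(2)=-2160, psi_uu(4)=4320; psi_vv(4)=2.
Local minima occur where both diagonal entries positive: (-2, 4), (4, 4). Count: 2.

2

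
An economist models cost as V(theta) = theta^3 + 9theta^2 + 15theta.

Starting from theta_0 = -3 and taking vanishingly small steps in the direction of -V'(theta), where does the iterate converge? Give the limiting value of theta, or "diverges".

-1

V'(theta) = 3(theta + 1)(theta + 5), so V'(-3) = -12.
Gradient descent moves in the -V' direction, i.e. theta is increasing.
The nearest critical point in that direction is theta = -1, where V'' = 12 > 0 (a local minimum). The iterate converges there.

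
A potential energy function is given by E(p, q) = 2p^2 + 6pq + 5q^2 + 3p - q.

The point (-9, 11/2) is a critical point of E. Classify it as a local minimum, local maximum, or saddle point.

The Hessian of E is constant: H = [[4, 6], [6, 10]].
det(H) = 4·10 − 6² = 4.
det(H) > 0 and tr(H) = 14 > 0, so H is positive definite and the point is a local minimum.

local minimum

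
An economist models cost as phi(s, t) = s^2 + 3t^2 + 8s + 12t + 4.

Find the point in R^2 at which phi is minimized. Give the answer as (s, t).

(-4, -2)

phi(s,t) separates as P(s) + Q(t) + 4, so its minimum is min P + min Q + 4.
P'(s) = 2s + 8 vanishes at s ∈ {-4}; Q'(t) = 6(t + 2) vanishes at t ∈ {-2}.
Local minima of P (where P''>0): P(-4)=-16. Local minima of Q: Q(-2)=-12.
So the global minimum of phi is P(-4) + Q(-2) + 4 = -16 − 12 + 4 = -24, attained at (-4, -2).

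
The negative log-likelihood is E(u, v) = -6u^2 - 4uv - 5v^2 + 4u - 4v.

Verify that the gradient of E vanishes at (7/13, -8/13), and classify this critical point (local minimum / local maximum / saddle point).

local maximum

∇E = (-12u - 4v + 4, -4u - 10v - 4); substituting (7/13, -8/13) gives ∇E = (0, 0), so (7/13, -8/13) is indeed a critical point.
The Hessian of E is constant: H = [[-12, -4], [-4, -10]].
det(H) = (-12)·(-10) − (-4)² = 104.
det(H) > 0 and tr(H) = -22 < 0, so H is negative definite and the point is a local maximum.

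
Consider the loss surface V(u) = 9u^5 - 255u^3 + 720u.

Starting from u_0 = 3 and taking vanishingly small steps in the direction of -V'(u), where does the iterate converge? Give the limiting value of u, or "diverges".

4

V'(u) = 45(u - 4)(u - 1)(u + 1)(u + 4), so V'(3) = -2520.
Gradient descent moves in the -V' direction, i.e. u is increasing.
The nearest critical point in that direction is u = 4, where V'' = 5400 > 0 (a local minimum). The iterate converges there.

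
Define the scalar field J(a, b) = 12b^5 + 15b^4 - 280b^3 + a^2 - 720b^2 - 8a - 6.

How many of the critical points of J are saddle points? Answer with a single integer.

2

J separates as a function of a plus a function of b, so ∇J=0 decouples.
∂J/∂a = 2(a - 4) = 0 at a ∈ {4}; ∂J/∂b = 60b(b - 4)(b + 2)(b + 3) = 0 at b ∈ {-3, -2, 0, 4}.
The Hessian is diagonal: diag(J_aa, J_bb). Second derivatives: J_aa(4)=2; J_bb(-3)=-1260, J_bb(-2)=720, J_bb(0)=-1440, J_bb(4)=10080.
Saddle points occur where the two diagonal entries have opposite signs: (4, -3), (4, 0). Count: 2.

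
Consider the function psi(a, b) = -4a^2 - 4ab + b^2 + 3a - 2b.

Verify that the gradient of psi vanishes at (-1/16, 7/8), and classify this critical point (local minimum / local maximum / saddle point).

saddle point

∇psi = (-8a - 4b + 3, -4a + 2b - 2); substituting (-1/16, 7/8) gives ∇psi = (0, 0), so (-1/16, 7/8) is indeed a critical point.
The Hessian of psi is constant: H = [[-8, -4], [-4, 2]].
det(H) = (-8)·2 − (-4)² = -32.
Since det(H) < 0, H is indefinite and the critical point is a saddle point.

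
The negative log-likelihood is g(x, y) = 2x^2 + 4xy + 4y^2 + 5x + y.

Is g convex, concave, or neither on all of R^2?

g is quadratic, so its Hessian is the constant matrix H = [[4, 4], [4, 8]].
det(H) = 16, tr(H) = 12.
det(H) > 0 and tr(H) > 0, so H is positive definite everywhere: convex.

convex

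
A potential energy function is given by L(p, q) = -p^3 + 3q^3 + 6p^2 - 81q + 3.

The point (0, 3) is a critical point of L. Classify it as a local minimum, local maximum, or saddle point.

The mixed partial ∂²L/∂p∂q is 0, so the Hessian at any point is diag(L_pp, L_qq) = diag(6(-p + 2), 18q).
At (0, 3): H = diag(12, 54).
Both eigenvalues are positive, so H is positive definite: a local minimum.

local minimum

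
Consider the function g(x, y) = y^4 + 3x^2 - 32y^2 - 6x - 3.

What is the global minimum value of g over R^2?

g(x,y) separates as P(x) + Q(y) − 3, so its minimum is min P + min Q − 3.
P'(x) = 6x - 6 vanishes at x ∈ {1}; Q'(y) = 4y(y - 4)(y + 4) vanishes at y ∈ {-4, 0, 4}.
Local minima of P (where P''>0): P(1)=-3. Local minima of Q: Q(-4)=-256, Q(4)=-256.
So the global minimum of g is P(1) + Q(-4) − 3 = -3 − 256 − 3 = -262, attained at (1, -4).

-262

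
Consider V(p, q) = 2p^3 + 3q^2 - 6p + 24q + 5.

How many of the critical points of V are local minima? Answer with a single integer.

V separates as a function of p plus a function of q, so ∇V=0 decouples.
∂V/∂p = 6(p - 1)(p + 1) = 0 at p ∈ {-1, 1}; ∂V/∂q = 6(q + 4) = 0 at q ∈ {-4}.
The Hessian is diagonal: diag(V_pp, V_qq). Second derivatives: V_pp(-1)=-12, V_pp(1)=12; V_qq(-4)=6.
Local minima occur where both diagonal entries positive: (1, -4). Count: 1.

1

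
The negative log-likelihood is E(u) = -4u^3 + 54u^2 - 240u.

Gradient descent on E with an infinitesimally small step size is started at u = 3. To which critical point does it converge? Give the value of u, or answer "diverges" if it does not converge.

4

E'(u) = -12(u - 5)(u - 4), so E'(3) = -24.
Gradient descent moves in the -E' direction, i.e. u is increasing.
The nearest critical point in that direction is u = 4, where E'' = 12 > 0 (a local minimum). The iterate converges there.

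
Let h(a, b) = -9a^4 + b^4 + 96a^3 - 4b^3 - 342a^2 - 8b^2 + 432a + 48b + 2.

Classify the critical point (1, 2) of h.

The mixed partial ∂²h/∂a∂b is 0, so the Hessian at any point is diag(h_aa, h_bb) = diag(36(-3a^2 + 16a - 19), 4(3b^2 - 6b - 4)).
At (1, 2): H = diag(-216, -16).
Both eigenvalues are negative, so H is negative definite: a local maximum.

local maximum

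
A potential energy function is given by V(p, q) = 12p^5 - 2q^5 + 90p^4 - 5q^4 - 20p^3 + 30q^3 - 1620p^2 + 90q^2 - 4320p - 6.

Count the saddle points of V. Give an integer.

V separates as a function of p plus a function of q, so ∇V=0 decouples.
∂V/∂p = 60(p - 3)(p + 2)(p + 3)(p + 4) = 0 at p ∈ {-4, -3, -2, 3}; ∂V/∂q = -10q(q - 3)(q + 2)(q + 3) = 0 at q ∈ {-3, -2, 0, 3}.
The Hessian is diagonal: diag(V_pp, V_qq). Second derivatives: V_pp(-4)=-840, V_pp(-3)=360, V_pp(-2)=-600, V_pp(3)=12600; V_qq(-3)=180, V_qq(-2)=-100, V_qq(0)=180, V_qq(3)=-900.
Saddle points occur where the two diagonal entries have opposite signs: (-4, -3), (-4, 0), (-3, -2), (-3, 3), (-2, -3), (-2, 0), (3, -2), (3, 3). Count: 8.

8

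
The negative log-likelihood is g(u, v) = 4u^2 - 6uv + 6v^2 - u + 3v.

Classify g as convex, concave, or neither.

g is quadratic, so its Hessian is the constant matrix H = [[8, -6], [-6, 12]].
det(H) = 60, tr(H) = 20.
det(H) > 0 and tr(H) > 0, so H is positive definite everywhere: convex.

convex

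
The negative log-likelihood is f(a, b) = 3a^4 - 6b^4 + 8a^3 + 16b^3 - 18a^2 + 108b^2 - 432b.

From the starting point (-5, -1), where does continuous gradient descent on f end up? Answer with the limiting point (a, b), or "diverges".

f is separable, so gradient descent decouples: a follows -∂f/∂a, b follows -∂f/∂b.
∂f/∂a = 12a(a - 1)(a + 3); at a=-5 this is -720, so a increases.
∂f/∂b = -24(b - 3)(b - 2)(b + 3); at b=-1 this is -576, so b increases.
a converges to its nearest critical value -3 (a local min of the a-part); b converges to 2. The iterate converges to (-3, 2).

(-3, 2)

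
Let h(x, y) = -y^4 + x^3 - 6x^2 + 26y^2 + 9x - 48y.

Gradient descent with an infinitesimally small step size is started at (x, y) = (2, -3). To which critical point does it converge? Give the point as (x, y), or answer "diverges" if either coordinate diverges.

h is separable, so gradient descent decouples: x follows -∂h/∂x, y follows -∂h/∂y.
∂h/∂x = 3(x - 3)(x - 1); at x=2 this is -3, so x increases.
∂h/∂y = -4(y - 3)(y - 1)(y + 4); at y=-3 this is -96, so y increases.
x converges to its nearest critical value 3 (a local min of the x-part); y converges to 1. The iterate converges to (3, 1).

(3, 1)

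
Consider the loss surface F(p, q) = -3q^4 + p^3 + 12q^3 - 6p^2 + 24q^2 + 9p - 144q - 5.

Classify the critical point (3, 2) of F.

local minimum

The mixed partial ∂²F/∂p∂q is 0, so the Hessian at any point is diag(F_pp, F_qq) = diag(6(p - 2), 12(-3q^2 + 6q + 4)).
At (3, 2): H = diag(6, 48).
Both eigenvalues are positive, so H is positive definite: a local minimum.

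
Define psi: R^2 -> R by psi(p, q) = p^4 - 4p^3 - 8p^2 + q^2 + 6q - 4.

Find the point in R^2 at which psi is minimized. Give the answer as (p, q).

psi(p,q) separates as A(p) + B(q) − 4, so its minimum is min A + min B − 4.
A'(p) = 4p(p - 4)(p + 1) vanishes at p ∈ {-1, 0, 4}; B'(q) = 2q + 6 vanishes at q ∈ {-3}.
Local minima of A (where A''>0): A(-1)=-3, A(4)=-128. Local minima of B: B(-3)=-9.
So the global minimum of psi is A(4) + B(-3) − 4 = -128 − 9 − 4 = -141, attained at (4, -3).

(4, -3)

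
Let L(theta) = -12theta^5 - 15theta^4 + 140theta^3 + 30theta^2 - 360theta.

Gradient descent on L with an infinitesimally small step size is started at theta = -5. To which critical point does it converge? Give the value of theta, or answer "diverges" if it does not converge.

L'(theta) = -60(theta - 2)(theta - 1)(theta + 1)(theta + 3), so L'(-5) = -20160.
Gradient descent moves in the -L' direction, i.e. theta is increasing.
The nearest critical point in that direction is theta = -3, where L'' = 2400 > 0 (a local minimum). The iterate converges there.

-3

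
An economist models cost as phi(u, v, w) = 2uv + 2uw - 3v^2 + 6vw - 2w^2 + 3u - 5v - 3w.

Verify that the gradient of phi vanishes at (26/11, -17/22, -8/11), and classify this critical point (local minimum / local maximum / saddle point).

saddle point

∇phi = (2v + 2w + 3, 2u - 6v + 6w - 5, 2u + 6v - 4w - 3); substituting (26/11, -17/22, -8/11) gives ∇phi = (0, 0, 0), so (26/11, -17/22, -8/11) is indeed a critical point.
The Hessian is constant: H = [[0, 2, 2], [2, -6, 6], [2, 6, -4]].
Leading principal minors: Δ₁ = 0, Δ₂ = -4, Δ₃ = 88.
The minors fit neither the all-positive nor the alternating-sign pattern, so H is indefinite: a saddle point.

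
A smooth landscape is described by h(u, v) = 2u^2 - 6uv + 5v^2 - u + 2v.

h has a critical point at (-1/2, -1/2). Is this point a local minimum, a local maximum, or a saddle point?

local minimum

The Hessian of h is constant: H = [[4, -6], [-6, 10]].
det(H) = 4·10 − (-6)² = 4.
det(H) > 0 and tr(H) = 14 > 0, so H is positive definite and the point is a local minimum.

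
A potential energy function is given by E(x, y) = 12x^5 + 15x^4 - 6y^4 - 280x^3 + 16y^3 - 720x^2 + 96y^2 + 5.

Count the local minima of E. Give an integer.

2

E separates as a function of x plus a function of y, so ∇E=0 decouples.
∂E/∂x = 60x(x - 4)(x + 2)(x + 3) = 0 at x ∈ {-3, -2, 0, 4}; ∂E/∂y = -24y(y - 4)(y + 2) = 0 at y ∈ {-2, 0, 4}.
The Hessian is diagonal: diag(E_xx, E_yy). Second derivatives: E_xx(-3)=-1260, E_xx(-2)=720, E_xx(0)=-1440, E_xx(4)=10080; E_yy(-2)=-288, E_yy(0)=192, E_yy(4)=-576.
Local minima occur where both diagonal entries positive: (-2, 0), (4, 0). Count: 2.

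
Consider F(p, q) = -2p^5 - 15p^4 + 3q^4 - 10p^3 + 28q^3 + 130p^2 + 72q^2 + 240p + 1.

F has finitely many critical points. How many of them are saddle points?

6

F separates as a function of p plus a function of q, so ∇F=0 decouples.
∂F/∂p = -10(p - 2)(p + 1)(p + 3)(p + 4) = 0 at p ∈ {-4, -3, -1, 2}; ∂F/∂q = 12q(q + 3)(q + 4) = 0 at q ∈ {-4, -3, 0}.
The Hessian is diagonal: diag(F_pp, F_qq). Second derivatives: F_pp(-4)=180, F_pp(-3)=-100, F_pp(-1)=180, F_pp(2)=-900; F_qq(-4)=48, F_qq(-3)=-36, F_qq(0)=144.
Saddle points occur where the two diagonal entries have opposite signs: (-4, -3), (-3, -4), (-3, 0), (-1, -3), (2, -4), (2, 0). Count: 6.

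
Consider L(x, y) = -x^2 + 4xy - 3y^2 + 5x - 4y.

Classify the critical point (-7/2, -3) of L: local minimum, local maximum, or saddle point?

saddle point

The Hessian of L is constant: H = [[-2, 4], [4, -6]].
det(H) = (-2)·(-6) − 4² = -4.
Since det(H) < 0, H is indefinite and the critical point is a saddle point.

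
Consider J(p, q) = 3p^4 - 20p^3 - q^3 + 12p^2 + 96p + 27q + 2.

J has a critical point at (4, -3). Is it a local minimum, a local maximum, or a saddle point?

The mixed partial ∂²J/∂p∂q is 0, so the Hessian at any point is diag(J_pp, J_qq) = diag(12(3p^2 - 10p + 2), -6q).
At (4, -3): H = diag(120, 18).
Both eigenvalues are positive, so H is positive definite: a local minimum.

local minimum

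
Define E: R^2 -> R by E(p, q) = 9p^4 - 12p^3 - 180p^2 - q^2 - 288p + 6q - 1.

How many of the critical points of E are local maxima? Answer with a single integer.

E separates as a function of p plus a function of q, so ∇E=0 decouples.
∂E/∂p = 36(p - 4)(p + 1)(p + 2) = 0 at p ∈ {-2, -1, 4}; ∂E/∂q = -2(q - 3) = 0 at q ∈ {3}.
The Hessian is diagonal: diag(E_pp, E_qq). Second derivatives: E_pp(-2)=216, E_pp(-1)=-180, E_pp(4)=1080; E_qq(3)=-2.
Local maxima occur where both diagonal entries negative: (-1, 3). Count: 1.

1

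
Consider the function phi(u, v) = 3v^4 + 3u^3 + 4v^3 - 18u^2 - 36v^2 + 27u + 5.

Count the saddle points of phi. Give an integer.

3

phi separates as a function of u plus a function of v, so ∇phi=0 decouples.
∂phi/∂u = 9(u - 3)(u - 1) = 0 at u ∈ {1, 3}; ∂phi/∂v = 12v(v - 2)(v + 3) = 0 at v ∈ {-3, 0, 2}.
The Hessian is diagonal: diag(phi_uu, phi_vv). Second derivatives: phi_uu(1)=-18, phi_uu(3)=18; phi_vv(-3)=180, phi_vv(0)=-72, phi_vv(2)=120.
Saddle points occur where the two diagonal entries have opposite signs: (1, -3), (1, 2), (3, 0). Count: 3.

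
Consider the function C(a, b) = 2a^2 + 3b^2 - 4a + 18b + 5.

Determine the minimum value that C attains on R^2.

C(a,b) separates as P(a) + Q(b) + 5, so its minimum is min P + min Q + 5.
P'(a) = 4a - 4 vanishes at a ∈ {1}; Q'(b) = 6b + 18 vanishes at b ∈ {-3}.
Local minima of P (where P''>0): P(1)=-2. Local minima of Q: Q(-3)=-27.
So the global minimum of C is P(1) + Q(-3) + 5 = -2 − 27 + 5 = -24, attained at (1, -3).

-24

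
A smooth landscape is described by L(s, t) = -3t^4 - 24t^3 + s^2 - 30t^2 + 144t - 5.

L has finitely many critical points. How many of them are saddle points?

2

L separates as a function of s plus a function of t, so ∇L=0 decouples.
∂L/∂s = 2s = 0 at s ∈ {0}; ∂L/∂t = -12(t - 1)(t + 3)(t + 4) = 0 at t ∈ {-4, -3, 1}.
The Hessian is diagonal: diag(L_ss, L_tt). Second derivatives: L_ss(0)=2; L_tt(-4)=-60, L_tt(-3)=48, L_tt(1)=-240.
Saddle points occur where the two diagonal entries have opposite signs: (0, -4), (0, 1). Count: 2.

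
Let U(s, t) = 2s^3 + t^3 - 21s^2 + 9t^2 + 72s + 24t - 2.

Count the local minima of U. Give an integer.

U separates as a function of s plus a function of t, so ∇U=0 decouples.
∂U/∂s = 6(s - 4)(s - 3) = 0 at s ∈ {3, 4}; ∂U/∂t = 3(t + 2)(t + 4) = 0 at t ∈ {-4, -2}.
The Hessian is diagonal: diag(U_ss, U_tt). Second derivatives: U_ss(3)=-6, U_ss(4)=6; U_tt(-4)=-6, U_tt(-2)=6.
Local minima occur where both diagonal entries positive: (4, -2). Count: 1.

1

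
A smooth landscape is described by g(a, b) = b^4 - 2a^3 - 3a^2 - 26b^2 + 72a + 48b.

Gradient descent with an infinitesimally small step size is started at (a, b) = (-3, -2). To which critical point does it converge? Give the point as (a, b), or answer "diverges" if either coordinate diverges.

g is separable, so gradient descent decouples: a follows -∂g/∂a, b follows -∂g/∂b.
∂g/∂a = -6(a - 3)(a + 4); at a=-3 this is 36, so a decreases.
∂g/∂b = 4(b - 3)(b - 1)(b + 4); at b=-2 this is 120, so b decreases.
a converges to its nearest critical value -4 (a local min of the a-part); b converges to -4. The iterate converges to (-4, -4).

(-4, -4)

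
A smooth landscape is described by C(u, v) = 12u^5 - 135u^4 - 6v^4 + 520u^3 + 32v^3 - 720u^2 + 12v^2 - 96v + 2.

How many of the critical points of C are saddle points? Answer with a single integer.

6

C separates as a function of u plus a function of v, so ∇C=0 decouples.
∂C/∂u = 60u(u - 4)(u - 3)(u - 2) = 0 at u ∈ {0, 2, 3, 4}; ∂C/∂v = -24(v - 4)(v - 1)(v + 1) = 0 at v ∈ {-1, 1, 4}.
The Hessian is diagonal: diag(C_uu, C_vv). Second derivatives: C_uu(0)=-1440, C_uu(2)=240, C_uu(3)=-180, C_uu(4)=480; C_vv(-1)=-240, C_vv(1)=144, C_vv(4)=-360.
Saddle points occur where the two diagonal entries have opposite signs: (0, 1), (2, -1), (2, 4), (3, 1), (4, -1), (4, 4). Count: 6.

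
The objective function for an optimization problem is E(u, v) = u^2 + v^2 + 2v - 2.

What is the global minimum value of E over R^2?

E(u,v) separates as P(u) + Q(v) − 2, so its minimum is min P + min Q − 2.
P'(u) = 2u vanishes at u ∈ {0}; Q'(v) = 2v + 2 vanishes at v ∈ {-1}.
Local minima of P (where P''>0): P(0)=0. Local minima of Q: Q(-1)=-1.
So the global minimum of E is P(0) + Q(-1) − 2 = 0 − 1 − 2 = -3, attained at (0, -1).

-3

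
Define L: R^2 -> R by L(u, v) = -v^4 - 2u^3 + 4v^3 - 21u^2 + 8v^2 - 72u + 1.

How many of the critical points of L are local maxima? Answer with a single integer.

L separates as a function of u plus a function of v, so ∇L=0 decouples.
∂L/∂u = -6(u + 3)(u + 4) = 0 at u ∈ {-4, -3}; ∂L/∂v = -4v(v - 4)(v + 1) = 0 at v ∈ {-1, 0, 4}.
The Hessian is diagonal: diag(L_uu, L_vv). Second derivatives: L_uu(-4)=6, L_uu(-3)=-6; L_vv(-1)=-20, L_vv(0)=16, L_vv(4)=-80.
Local maxima occur where both diagonal entries negative: (-3, -1), (-3, 4). Count: 2.

2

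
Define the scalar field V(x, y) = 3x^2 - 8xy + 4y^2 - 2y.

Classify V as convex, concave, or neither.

V is quadratic, so its Hessian is the constant matrix H = [[6, -8], [-8, 8]].
det(H) = -16, tr(H) = 14.
det(H) < 0, so H is indefinite: neither convex nor concave.

neither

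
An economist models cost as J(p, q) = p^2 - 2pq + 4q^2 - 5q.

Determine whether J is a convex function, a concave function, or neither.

J is quadratic, so its Hessian is the constant matrix H = [[2, -2], [-2, 8]].
det(H) = 12, tr(H) = 10.
det(H) > 0 and tr(H) > 0, so H is positive definite everywhere: convex.

convex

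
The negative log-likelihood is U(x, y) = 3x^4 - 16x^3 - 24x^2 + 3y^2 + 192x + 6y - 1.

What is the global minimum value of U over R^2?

-308

U(x,y) separates as P(x) + Q(y) − 1, so its minimum is min P + min Q − 1.
P'(x) = 12(x - 4)(x - 2)(x + 2) vanishes at x ∈ {-2, 2, 4}; Q'(y) = 6y + 6 vanishes at y ∈ {-1}.
Local minima of P (where P''>0): P(-2)=-304, P(4)=128. Local minima of Q: Q(-1)=-3.
So the global minimum of U is P(-2) + Q(-1) − 1 = -304 − 3 − 1 = -308, attained at (-2, -1).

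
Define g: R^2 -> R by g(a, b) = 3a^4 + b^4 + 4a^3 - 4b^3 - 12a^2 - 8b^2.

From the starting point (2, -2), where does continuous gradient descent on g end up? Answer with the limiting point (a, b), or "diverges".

(1, -1)

g is separable, so gradient descent decouples: a follows -∂g/∂a, b follows -∂g/∂b.
∂g/∂a = 12a(a - 1)(a + 2); at a=2 this is 96, so a decreases.
∂g/∂b = 4b(b - 4)(b + 1); at b=-2 this is -48, so b increases.
a converges to its nearest critical value 1 (a local min of the a-part); b converges to -1. The iterate converges to (1, -1).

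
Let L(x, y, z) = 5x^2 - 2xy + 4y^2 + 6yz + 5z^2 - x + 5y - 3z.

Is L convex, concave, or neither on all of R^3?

L is quadratic, so its Hessian is the constant matrix H = [[10, -2, 0], [-2, 8, 6], [0, 6, 10]].
Leading principal minors: 10, 76, 400.
All positive ⇒ H ≻ 0 ⇒ convex.

convex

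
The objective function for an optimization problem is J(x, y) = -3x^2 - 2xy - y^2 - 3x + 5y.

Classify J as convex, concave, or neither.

concave

J is quadratic, so its Hessian is the constant matrix H = [[-6, -2], [-2, -2]].
det(H) = 8, tr(H) = -8.
det(H) > 0 and tr(H) < 0, so H is negative definite everywhere: concave.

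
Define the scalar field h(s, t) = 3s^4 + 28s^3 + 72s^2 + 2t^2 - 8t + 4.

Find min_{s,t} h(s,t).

h(s,t) separates as P(s) + Q(t) + 4, so its minimum is min P + min Q + 4.
P'(s) = 12s(s + 3)(s + 4) vanishes at s ∈ {-4, -3, 0}; Q'(t) = 4(t - 2) vanishes at t ∈ {2}.
Local minima of P (where P''>0): P(-4)=128, P(0)=0. Local minima of Q: Q(2)=-8.
So the global minimum of h is P(0) + Q(2) + 4 = 0 − 8 + 4 = -4, attained at (0, 2).

-4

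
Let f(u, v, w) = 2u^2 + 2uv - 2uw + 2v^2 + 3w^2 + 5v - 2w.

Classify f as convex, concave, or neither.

f is quadratic, so its Hessian is the constant matrix H = [[4, 2, -2], [2, 4, 0], [-2, 0, 6]].
Leading principal minors: 4, 12, 56.
All positive ⇒ H ≻ 0 ⇒ convex.

convex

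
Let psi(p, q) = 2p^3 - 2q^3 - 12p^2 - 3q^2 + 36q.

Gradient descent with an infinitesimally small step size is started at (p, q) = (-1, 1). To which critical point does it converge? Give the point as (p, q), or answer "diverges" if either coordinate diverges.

diverges

psi is separable, so gradient descent decouples: p follows -∂psi/∂p, q follows -∂psi/∂q.
∂psi/∂p = 6p(p - 4); at p=-1 this is 30, so p decreases.
∂psi/∂q = -6(q - 2)(q + 3); at q=1 this is 24, so q decreases.
The p-coordinate has no critical point in that direction and runs off to infinity.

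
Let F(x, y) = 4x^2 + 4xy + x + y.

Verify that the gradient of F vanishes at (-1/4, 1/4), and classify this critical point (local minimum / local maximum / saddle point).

saddle point

∇F = (8x + 4y + 1, 4x + 1); substituting (-1/4, 1/4) gives ∇F = (0, 0), so (-1/4, 1/4) is indeed a critical point.
The Hessian of F is constant: H = [[8, 4], [4, 0]].
det(H) = 8·0 − 4² = -16.
Since det(H) < 0, H is indefinite and the critical point is a saddle point.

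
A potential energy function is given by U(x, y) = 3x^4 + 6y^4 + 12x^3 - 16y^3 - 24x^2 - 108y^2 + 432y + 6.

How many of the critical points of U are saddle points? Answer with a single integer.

4

U separates as a function of x plus a function of y, so ∇U=0 decouples.
∂U/∂x = 12x(x - 1)(x + 4) = 0 at x ∈ {-4, 0, 1}; ∂U/∂y = 24(y - 3)(y - 2)(y + 3) = 0 at y ∈ {-3, 2, 3}.
The Hessian is diagonal: diag(U_xx, U_yy). Second derivatives: U_xx(-4)=240, U_xx(0)=-48, U_xx(1)=60; U_yy(-3)=720, U_yy(2)=-120, U_yy(3)=144.
Saddle points occur where the two diagonal entries have opposite signs: (-4, 2), (0, -3), (0, 3), (1, 2). Count: 4.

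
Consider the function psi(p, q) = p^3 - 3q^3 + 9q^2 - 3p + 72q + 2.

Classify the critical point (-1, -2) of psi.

The mixed partial ∂²psi/∂p∂q is 0, so the Hessian at any point is diag(psi_pp, psi_qq) = diag(6p, 18(-q + 1)).
At (-1, -2): H = diag(-6, 54).
The eigenvalues have opposite signs, so H is indefinite: a saddle point.

saddle point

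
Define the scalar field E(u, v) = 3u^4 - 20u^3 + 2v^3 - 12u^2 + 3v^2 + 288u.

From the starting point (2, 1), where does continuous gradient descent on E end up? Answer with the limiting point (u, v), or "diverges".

E is separable, so gradient descent decouples: u follows -∂E/∂u, v follows -∂E/∂v.
∂E/∂u = 12(u - 4)(u - 3)(u + 2); at u=2 this is 96, so u decreases.
∂E/∂v = 6v(v + 1); at v=1 this is 12, so v decreases.
u converges to its nearest critical value -2 (a local min of the u-part); v converges to 0. The iterate converges to (-2, 0).

(-2, 0)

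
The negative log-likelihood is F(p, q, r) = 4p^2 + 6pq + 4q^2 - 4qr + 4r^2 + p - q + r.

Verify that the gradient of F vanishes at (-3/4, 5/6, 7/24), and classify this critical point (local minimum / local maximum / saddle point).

∇F = (8p + 6q + 1, 6p + 8q - 4r - 1, -4q + 8r + 1); substituting (-3/4, 5/6, 7/24) gives ∇F = (0, 0, 0), so (-3/4, 5/6, 7/24) is indeed a critical point.
The Hessian is constant: H = [[8, 6, 0], [6, 8, -4], [0, -4, 8]].
Leading principal minors: Δ₁ = 8, Δ₂ = 28, Δ₃ = 96.
All leading minors are positive, so H is positive definite: a local minimum.

local minimum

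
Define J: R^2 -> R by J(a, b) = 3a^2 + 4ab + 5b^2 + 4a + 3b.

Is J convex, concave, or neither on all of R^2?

J is quadratic, so its Hessian is the constant matrix H = [[6, 4], [4, 10]].
det(H) = 44, tr(H) = 16.
det(H) > 0 and tr(H) > 0, so H is positive definite everywhere: convex.

convex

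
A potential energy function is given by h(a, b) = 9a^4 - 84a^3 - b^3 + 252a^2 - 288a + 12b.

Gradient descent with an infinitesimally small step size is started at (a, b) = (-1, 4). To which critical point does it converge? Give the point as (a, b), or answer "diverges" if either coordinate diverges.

h is separable, so gradient descent decouples: a follows -∂h/∂a, b follows -∂h/∂b.
∂h/∂a = 36(a - 4)(a - 2)(a - 1); at a=-1 this is -1080, so a increases.
∂h/∂b = -3(b - 2)(b + 2); at b=4 this is -36, so b increases.
The b-coordinate has no critical point in that direction and runs off to infinity.

diverges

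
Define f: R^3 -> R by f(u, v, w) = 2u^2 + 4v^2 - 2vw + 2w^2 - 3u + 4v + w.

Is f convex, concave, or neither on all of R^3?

convex

f is quadratic, so its Hessian is the constant matrix H = [[4, 0, 0], [0, 8, -2], [0, -2, 4]].
Leading principal minors: 4, 32, 112.
All positive ⇒ H ≻ 0 ⇒ convex.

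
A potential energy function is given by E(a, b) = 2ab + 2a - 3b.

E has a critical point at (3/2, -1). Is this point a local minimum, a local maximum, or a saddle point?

saddle point

The Hessian of E is constant: H = [[0, 2], [2, 0]].
det(H) = 0·0 − 2² = -4.
Since det(H) < 0, H is indefinite and the critical point is a saddle point.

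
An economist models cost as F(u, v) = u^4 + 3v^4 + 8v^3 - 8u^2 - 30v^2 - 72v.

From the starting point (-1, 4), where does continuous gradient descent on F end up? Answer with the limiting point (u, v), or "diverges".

(-2, 2)

F is separable, so gradient descent decouples: u follows -∂F/∂u, v follows -∂F/∂v.
∂F/∂u = 4u(u - 2)(u + 2); at u=-1 this is 12, so u decreases.
∂F/∂v = 12(v - 2)(v + 1)(v + 3); at v=4 this is 840, so v decreases.
u converges to its nearest critical value -2 (a local min of the u-part); v converges to 2. The iterate converges to (-2, 2).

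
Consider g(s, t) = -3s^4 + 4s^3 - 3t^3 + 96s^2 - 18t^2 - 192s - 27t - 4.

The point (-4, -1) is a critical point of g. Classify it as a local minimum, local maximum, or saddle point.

local maximum

The mixed partial ∂²g/∂s∂t is 0, so the Hessian at any point is diag(g_ss, g_tt) = diag(12(-3s^2 + 2s + 16), -18(t + 2)).
At (-4, -1): H = diag(-480, -18).
Both eigenvalues are negative, so H is negative definite: a local maximum.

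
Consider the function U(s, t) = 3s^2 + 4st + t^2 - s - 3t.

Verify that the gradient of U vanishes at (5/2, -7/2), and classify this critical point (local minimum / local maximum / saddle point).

∇U = (6s + 4t - 1, 4s + 2t - 3); substituting (5/2, -7/2) gives ∇U = (0, 0), so (5/2, -7/2) is indeed a critical point.
The Hessian of U is constant: H = [[6, 4], [4, 2]].
det(H) = 6·2 − 4² = -4.
Since det(H) < 0, H is indefinite and the critical point is a saddle point.

saddle point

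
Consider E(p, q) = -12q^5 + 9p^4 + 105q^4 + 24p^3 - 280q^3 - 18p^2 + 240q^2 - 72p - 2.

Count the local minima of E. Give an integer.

4

E separates as a function of p plus a function of q, so ∇E=0 decouples.
∂E/∂p = 36(p - 1)(p + 1)(p + 2) = 0 at p ∈ {-2, -1, 1}; ∂E/∂q = -60q(q - 4)(q - 2)(q - 1) = 0 at q ∈ {0, 1, 2, 4}.
The Hessian is diagonal: diag(E_pp, E_qq). Second derivatives: E_pp(-2)=108, E_pp(-1)=-72, E_pp(1)=216; E_qq(0)=480, E_qq(1)=-180, E_qq(2)=240, E_qq(4)=-1440.
Local minima occur where both diagonal entries positive: (-2, 0), (-2, 2), (1, 0), (1, 2). Count: 4.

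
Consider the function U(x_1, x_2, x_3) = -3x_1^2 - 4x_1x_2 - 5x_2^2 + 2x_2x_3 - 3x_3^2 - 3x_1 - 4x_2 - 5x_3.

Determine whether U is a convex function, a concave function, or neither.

U is quadratic, so its Hessian is the constant matrix H = [[-6, -4, 0], [-4, -10, 2], [0, 2, -6]].
Leading principal minors: -6, 44, -240.
Signs alternate −, +, − ⇒ H ≺ 0 ⇒ concave.

concave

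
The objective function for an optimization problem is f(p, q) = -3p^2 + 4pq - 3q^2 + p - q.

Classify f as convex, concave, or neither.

concave

f is quadratic, so its Hessian is the constant matrix H = [[-6, 4], [4, -6]].
det(H) = 20, tr(H) = -12.
det(H) > 0 and tr(H) < 0, so H is negative definite everywhere: concave.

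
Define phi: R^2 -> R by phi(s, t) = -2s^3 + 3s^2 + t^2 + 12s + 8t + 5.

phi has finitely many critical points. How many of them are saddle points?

phi separates as a function of s plus a function of t, so ∇phi=0 decouples.
∂phi/∂s = -6(s - 2)(s + 1) = 0 at s ∈ {-1, 2}; ∂phi/∂t = 2(t + 4) = 0 at t ∈ {-4}.
The Hessian is diagonal: diag(phi_ss, phi_tt). Second derivatives: phi_ss(-1)=18, phi_ss(2)=-18; phi_tt(-4)=2.
Saddle points occur where the two diagonal entries have opposite signs: (2, -4). Count: 1.

1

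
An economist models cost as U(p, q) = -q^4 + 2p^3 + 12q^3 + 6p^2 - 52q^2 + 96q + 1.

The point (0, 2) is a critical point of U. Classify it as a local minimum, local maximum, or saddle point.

saddle point

The mixed partial ∂²U/∂p∂q is 0, so the Hessian at any point is diag(U_pp, U_qq) = diag(12(p + 1), 4(-3q^2 + 18q - 26)).
At (0, 2): H = diag(12, -8).
The eigenvalues have opposite signs, so H is indefinite: a saddle point.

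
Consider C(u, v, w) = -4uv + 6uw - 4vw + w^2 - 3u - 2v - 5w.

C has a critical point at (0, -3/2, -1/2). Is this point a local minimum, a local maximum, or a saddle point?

saddle point

The Hessian is constant: H = [[0, -4, 6], [-4, 0, -4], [6, -4, 2]].
Leading principal minors: Δ₁ = 0, Δ₂ = -16, Δ₃ = 160.
The minors fit neither the all-positive nor the alternating-sign pattern, so H is indefinite: a saddle point.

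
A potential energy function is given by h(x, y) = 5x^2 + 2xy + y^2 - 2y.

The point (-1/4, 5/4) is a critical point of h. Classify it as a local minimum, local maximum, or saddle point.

local minimum

The Hessian of h is constant: H = [[10, 2], [2, 2]].
det(H) = 10·2 − 2² = 16.
det(H) > 0 and tr(H) = 12 > 0, so H is positive definite and the point is a local minimum.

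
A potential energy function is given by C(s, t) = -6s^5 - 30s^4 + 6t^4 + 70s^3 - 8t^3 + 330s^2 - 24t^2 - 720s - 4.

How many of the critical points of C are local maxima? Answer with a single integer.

C separates as a function of s plus a function of t, so ∇C=0 decouples.
∂C/∂s = -30(s - 2)(s - 1)(s + 3)(s + 4) = 0 at s ∈ {-4, -3, 1, 2}; ∂C/∂t = 24t(t - 2)(t + 1) = 0 at t ∈ {-1, 0, 2}.
The Hessian is diagonal: diag(C_ss, C_tt). Second derivatives: C_ss(-4)=900, C_ss(-3)=-600, C_ss(1)=600, C_ss(2)=-900; C_tt(-1)=72, C_tt(0)=-48, C_tt(2)=144.
Local maxima occur where both diagonal entries negative: (-3, 0), (2, 0). Count: 2.

2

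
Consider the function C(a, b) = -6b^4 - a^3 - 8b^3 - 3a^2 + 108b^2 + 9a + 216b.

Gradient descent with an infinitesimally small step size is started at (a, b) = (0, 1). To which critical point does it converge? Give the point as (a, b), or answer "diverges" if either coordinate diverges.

(-3, -1)

C is separable, so gradient descent decouples: a follows -∂C/∂a, b follows -∂C/∂b.
∂C/∂a = -3(a - 1)(a + 3); at a=0 this is 9, so a decreases.
∂C/∂b = -24(b - 3)(b + 1)(b + 3); at b=1 this is 384, so b decreases.
a converges to its nearest critical value -3 (a local min of the a-part); b converges to -1. The iterate converges to (-3, -1).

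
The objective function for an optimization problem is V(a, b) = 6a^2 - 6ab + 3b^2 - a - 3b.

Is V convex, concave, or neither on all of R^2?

V is quadratic, so its Hessian is the constant matrix H = [[12, -6], [-6, 6]].
det(H) = 36, tr(H) = 18.
det(H) > 0 and tr(H) > 0, so H is positive definite everywhere: convex.

convex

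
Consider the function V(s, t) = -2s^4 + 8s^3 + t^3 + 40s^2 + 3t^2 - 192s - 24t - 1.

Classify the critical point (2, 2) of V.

The mixed partial ∂²V/∂s∂t is 0, so the Hessian at any point is diag(V_ss, V_tt) = diag(8(-3s^2 + 6s + 10), 6(t + 1)).
At (2, 2): H = diag(80, 18).
Both eigenvalues are positive, so H is positive definite: a local minimum.

local minimum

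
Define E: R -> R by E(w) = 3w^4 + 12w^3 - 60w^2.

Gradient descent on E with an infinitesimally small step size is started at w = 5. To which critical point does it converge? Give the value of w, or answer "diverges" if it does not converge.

E'(w) = 12w(w - 2)(w + 5), so E'(5) = 1800.
Gradient descent moves in the -E' direction, i.e. w is decreasing.
The nearest critical point in that direction is w = 2, where E'' = 168 > 0 (a local minimum). The iterate converges there.

2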